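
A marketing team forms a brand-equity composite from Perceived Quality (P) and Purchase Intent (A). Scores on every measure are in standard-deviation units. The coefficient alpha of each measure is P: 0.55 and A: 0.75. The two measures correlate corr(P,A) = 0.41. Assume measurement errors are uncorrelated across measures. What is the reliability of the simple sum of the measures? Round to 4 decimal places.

0.7518

Var(P+A) = 2 + 2·[0.41] = 2 + 0.82 = 2.82.
With uncorrelated errors the cross-covariances are all true-score covariance, so they carry over unchanged; only the diagonal terms shrink to ρᵢσᵢ².
True-score variance = [0.55 + 0.75] + 0.82 = 1.3 + 0.82 = 2.12.
Reliability = 2.12 / 2.82 = 0.7518.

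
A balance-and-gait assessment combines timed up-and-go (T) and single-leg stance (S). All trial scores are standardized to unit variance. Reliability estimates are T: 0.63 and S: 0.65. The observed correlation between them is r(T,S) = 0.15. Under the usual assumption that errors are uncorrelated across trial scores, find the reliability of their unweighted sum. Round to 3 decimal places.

0.687

Var(T+S) = 2 + 2·[0.15] = 2 + 0.3 = 2.3.
With uncorrelated errors the cross-covariances are all true-score covariance, so they carry over unchanged; only the diagonal terms shrink to ρᵢσᵢ².
True-score variance = [0.63 + 0.65] + 0.3 = 1.28 + 0.3 = 1.58.
Reliability = 1.58 / 2.3 = 0.687.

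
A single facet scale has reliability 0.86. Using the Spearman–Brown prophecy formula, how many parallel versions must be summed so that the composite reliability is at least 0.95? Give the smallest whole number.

k ≥ ρ*(1−ρ₁)/(ρ₁(1−ρ*)) = 0.95·0.14 / (0.86·0.05) = 3.093.
Smallest integer k = 4.

4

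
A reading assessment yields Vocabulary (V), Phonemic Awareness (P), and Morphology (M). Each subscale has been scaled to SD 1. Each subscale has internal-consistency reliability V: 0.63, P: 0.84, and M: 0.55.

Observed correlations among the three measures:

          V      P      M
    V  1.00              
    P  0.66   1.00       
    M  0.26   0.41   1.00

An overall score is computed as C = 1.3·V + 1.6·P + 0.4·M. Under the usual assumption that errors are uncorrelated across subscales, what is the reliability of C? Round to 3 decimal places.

Var(C) = 1.3² + 1.6² + 0.4² + 2·[2.08·0.66 + 0.52·0.26 + 0.64·0.41] = 4.41 + 3.5408 = 7.9508.
Because errors are independent across components, Cov(Tᵢ,Tⱼ) = Cov(Xᵢ,Xⱼ); the off-diagonal part of the true-score variance is the same as above.
True-score variance = [1.3²·0.63 + 1.6²·0.84 + 0.4²·0.55] + 3.5408 = 3.3031 + 3.5408 = 6.8439.
Reliability = 6.8439 / 7.9508 = 0.861.

0.861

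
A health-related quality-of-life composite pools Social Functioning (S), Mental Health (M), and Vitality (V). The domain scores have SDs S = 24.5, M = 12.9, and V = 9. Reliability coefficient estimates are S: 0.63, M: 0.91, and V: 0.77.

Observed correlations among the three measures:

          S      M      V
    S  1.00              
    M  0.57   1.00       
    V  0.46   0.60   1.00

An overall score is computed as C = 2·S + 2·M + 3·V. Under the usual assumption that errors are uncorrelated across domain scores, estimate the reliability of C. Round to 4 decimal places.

0.8469

Var(C) = 2²·24.5² + 2²·12.9² + 3²·9² + 2·[4·24.5·12.9·0.57 + 6·24.5·9·0.46 + 6·12.9·9·0.60] = 3795.64 + 3494.27 = 7289.91.
Because errors are independent across components, Cov(Tᵢ,Tⱼ) = Cov(Xᵢ,Xⱼ); the off-diagonal part of the true-score variance is the same as above.
True-score variance = [2²·24.5²·0.63 + 2²·12.9²·0.91 + 3²·9²·0.77] + 3494.27 = 2679.69 + 3494.27 = 6173.96.
Reliability = 6173.96 / 7289.91 = 0.8469.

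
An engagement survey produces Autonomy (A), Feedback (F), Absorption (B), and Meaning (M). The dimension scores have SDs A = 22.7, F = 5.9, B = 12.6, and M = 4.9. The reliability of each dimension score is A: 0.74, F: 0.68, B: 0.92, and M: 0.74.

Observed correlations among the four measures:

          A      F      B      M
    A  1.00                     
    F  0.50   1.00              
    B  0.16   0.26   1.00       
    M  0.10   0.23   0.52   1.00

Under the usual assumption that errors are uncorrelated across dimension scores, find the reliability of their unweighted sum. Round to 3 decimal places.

Var(A+F+B+M) = 22.7² + 5.9² + 12.6² + 4.9² + 2·[22.7·5.9·0.50 + 22.7·12.6·0.16 + 22.7·4.9·0.10 + 5.9·12.6·0.26 + 5.9·4.9·0.23 + 12.6·4.9·0.52] = 732.87 + 363.867 = 1096.74.
With uncorrelated errors the cross-covariances are all true-score covariance, so they carry over unchanged; only the diagonal terms shrink to ρᵢσᵢ².
True-score variance = [22.7²·0.74 + 5.9²·0.68 + 12.6²·0.92 + 4.9²·0.74] + 363.867 = 568.812 + 363.867 = 932.679.
Reliability = 932.679 / 1096.74 = 0.850.

0.850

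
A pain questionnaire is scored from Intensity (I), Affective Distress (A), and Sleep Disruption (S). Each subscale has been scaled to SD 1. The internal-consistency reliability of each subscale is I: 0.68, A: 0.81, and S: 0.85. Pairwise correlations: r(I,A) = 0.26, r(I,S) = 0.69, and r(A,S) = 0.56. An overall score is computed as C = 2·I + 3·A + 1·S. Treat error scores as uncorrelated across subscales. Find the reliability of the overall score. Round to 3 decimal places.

0.865

Var(C) = 2² + 3² + 1 + 2·[6·0.26 + 2·0.69 + 3·0.56] = 14 + 9.24 = 23.24.
Under uncorrelated errors the observed covariances equal the true-score covariances, so only the own-variance terms attenuate.
True-score variance = [2²·0.68 + 3²·0.81 + 0.85] + 9.24 = 10.86 + 9.24 = 20.1.
Reliability = 20.1 / 23.24 = 0.865.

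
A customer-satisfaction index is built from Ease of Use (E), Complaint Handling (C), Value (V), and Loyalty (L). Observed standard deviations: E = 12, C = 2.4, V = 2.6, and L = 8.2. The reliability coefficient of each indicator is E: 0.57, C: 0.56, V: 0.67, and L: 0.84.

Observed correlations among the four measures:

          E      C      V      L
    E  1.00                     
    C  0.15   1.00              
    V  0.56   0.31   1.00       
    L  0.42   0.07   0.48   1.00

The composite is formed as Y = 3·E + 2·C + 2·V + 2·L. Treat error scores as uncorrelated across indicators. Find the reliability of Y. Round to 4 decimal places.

0.7503

Var(Y) = 3²·12² + 2²·2.4² + 2²·2.6² + 2²·8.2² + 2·[6·12·2.4·0.15 + 6·12·2.6·0.56 + 6·12·8.2·0.42 + 4·2.4·2.6·0.31 + 4·2.4·8.2·0.07 + 4·2.6·8.2·0.48] = 1615.04 + 865.805 = 2480.84.
With uncorrelated errors the cross-covariances are all true-score covariance, so they carry over unchanged; only the diagonal terms shrink to ρᵢσᵢ².
True-score variance = [3²·12²·0.57 + 2²·2.4²·0.56 + 2²·2.6²·0.67 + 2²·8.2²·0.84] + 865.805 = 995.666 + 865.805 = 1861.47.
Reliability = 1861.47 / 2480.84 = 0.7503.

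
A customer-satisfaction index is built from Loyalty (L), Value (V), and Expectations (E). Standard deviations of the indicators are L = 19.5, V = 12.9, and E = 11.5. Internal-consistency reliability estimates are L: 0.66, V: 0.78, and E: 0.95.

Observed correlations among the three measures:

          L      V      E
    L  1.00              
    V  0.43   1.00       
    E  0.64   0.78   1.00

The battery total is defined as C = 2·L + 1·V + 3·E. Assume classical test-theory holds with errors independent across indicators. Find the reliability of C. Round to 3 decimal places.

0.893

Var(C) = 2²·19.5² + 12.9² + 3²·11.5² + 2·[2·19.5·12.9·0.43 + 6·19.5·11.5·0.64 + 3·12.9·11.5·0.78] = 2877.66 + 2849.18 = 5726.84.
Because errors are independent across components, Cov(Tᵢ,Tⱼ) = Cov(Xᵢ,Xⱼ); the off-diagonal part of the true-score variance is the same as above.
True-score variance = [2²·19.5²·0.66 + 12.9²·0.78 + 3²·11.5²·0.95] + 2849.18 = 2264.4 + 2849.18 = 5113.58.
Reliability = 5113.58 / 5726.84 = 0.893.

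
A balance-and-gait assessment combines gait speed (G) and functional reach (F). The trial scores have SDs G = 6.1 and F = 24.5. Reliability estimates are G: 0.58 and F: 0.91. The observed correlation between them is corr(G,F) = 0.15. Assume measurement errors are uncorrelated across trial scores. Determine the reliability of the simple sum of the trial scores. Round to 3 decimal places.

Var(G+F) = 6.1² + 24.5² + 2·[6.1·24.5·0.15] = 637.46 + 44.835 = 682.295.
Because errors are independent across components, Cov(Tᵢ,Tⱼ) = Cov(Xᵢ,Xⱼ); the off-diagonal part of the true-score variance is the same as above.
True-score variance = [6.1²·0.58 + 24.5²·0.91] + 44.835 = 567.809 + 44.835 = 612.644.
Reliability = 612.644 / 682.295 = 0.898.

0.898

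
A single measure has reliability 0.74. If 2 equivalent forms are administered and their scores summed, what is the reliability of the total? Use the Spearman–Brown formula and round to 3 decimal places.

ρ_k = kρ / (1 + (k−1)ρ) = 2·0.74 / (1 + 1·0.74) = 1.480 / 1.740 = 0.851.

0.851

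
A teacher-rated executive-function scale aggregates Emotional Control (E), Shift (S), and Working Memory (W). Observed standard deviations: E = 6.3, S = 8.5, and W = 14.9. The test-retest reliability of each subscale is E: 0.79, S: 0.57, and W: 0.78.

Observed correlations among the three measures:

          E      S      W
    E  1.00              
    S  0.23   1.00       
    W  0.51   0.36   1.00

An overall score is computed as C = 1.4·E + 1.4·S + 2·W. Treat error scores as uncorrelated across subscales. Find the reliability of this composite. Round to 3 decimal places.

Var(C) = 1.4²·6.3² + 1.4²·8.5² + 2²·14.9² + 2·[1.96·6.3·8.5·0.23 + 2.8·6.3·14.9·0.51 + 2.8·8.5·14.9·0.36] = 1107.44 + 571.7 = 1679.14.
Under uncorrelated errors the observed covariances equal the true-score covariances, so only the own-variance terms attenuate.
True-score variance = [1.4²·6.3²·0.79 + 1.4²·8.5²·0.57 + 2²·14.9²·0.78] + 571.7 = 834.845 + 571.7 = 1406.54.
Reliability = 1406.54 / 1679.14 = 0.838.

0.838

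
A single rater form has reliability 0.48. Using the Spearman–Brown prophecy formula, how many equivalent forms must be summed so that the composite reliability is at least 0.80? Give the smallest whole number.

5

k ≥ ρ*(1−ρ₁)/(ρ₁(1−ρ*)) = 0.80·0.52 / (0.48·0.20) = 4.333.
Smallest integer k = 5.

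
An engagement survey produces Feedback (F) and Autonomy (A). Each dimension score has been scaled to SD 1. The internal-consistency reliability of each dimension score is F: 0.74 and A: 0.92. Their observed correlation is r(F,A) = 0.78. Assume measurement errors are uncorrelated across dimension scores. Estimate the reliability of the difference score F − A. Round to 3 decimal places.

0.227

Var(F−A) = 1 + 1 − 2·0.78 = 2 − 1.56 = 0.44.
Because errors are independent across components, Cov(Tᵢ,Tⱼ) = Cov(Xᵢ,Xⱼ); the off-diagonal part of the true-score variance is the same as above.
True-score variance = [0.74 + 0.92] − 1.56 = 1.66 − 1.56 = 0.1.
Reliability = 0.1 / 0.44 = 0.227.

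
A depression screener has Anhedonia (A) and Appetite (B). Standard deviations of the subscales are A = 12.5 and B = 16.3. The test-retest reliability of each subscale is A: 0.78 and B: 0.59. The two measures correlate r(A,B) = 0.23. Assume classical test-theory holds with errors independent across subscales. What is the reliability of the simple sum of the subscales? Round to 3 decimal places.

0.722

Var(A+B) = 12.5² + 16.3² + 2·[12.5·16.3·0.23] = 421.94 + 93.725 = 515.665.
Under uncorrelated errors the observed covariances equal the true-score covariances, so only the own-variance terms attenuate.
True-score variance = [12.5²·0.78 + 16.3²·0.59] + 93.725 = 278.632 + 93.725 = 372.357.
Reliability = 372.357 / 515.665 = 0.722.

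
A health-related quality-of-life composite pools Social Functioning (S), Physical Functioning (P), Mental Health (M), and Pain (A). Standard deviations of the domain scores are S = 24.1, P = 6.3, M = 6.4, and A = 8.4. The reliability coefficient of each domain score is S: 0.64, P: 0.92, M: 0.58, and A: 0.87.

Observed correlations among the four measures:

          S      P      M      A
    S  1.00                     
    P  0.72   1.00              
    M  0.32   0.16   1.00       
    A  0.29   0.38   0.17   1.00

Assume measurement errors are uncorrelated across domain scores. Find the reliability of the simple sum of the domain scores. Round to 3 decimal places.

Var(S+P+M+A) = 24.1² + 6.3² + 6.4² + 8.4² + 2·[24.1·6.3·0.72 + 24.1·6.4·0.32 + 24.1·8.4·0.29 + 6.3·6.4·0.16 + 6.3·8.4·0.38 + 6.4·8.4·0.17] = 732.02 + 506.164 = 1238.18.
Under uncorrelated errors the observed covariances equal the true-score covariances, so only the own-variance terms attenuate.
True-score variance = [24.1²·0.64 + 6.3²·0.92 + 6.4²·0.58 + 8.4²·0.87] + 506.164 = 493.377 + 506.164 = 999.541.
Reliability = 999.541 / 1238.18 = 0.807.

0.807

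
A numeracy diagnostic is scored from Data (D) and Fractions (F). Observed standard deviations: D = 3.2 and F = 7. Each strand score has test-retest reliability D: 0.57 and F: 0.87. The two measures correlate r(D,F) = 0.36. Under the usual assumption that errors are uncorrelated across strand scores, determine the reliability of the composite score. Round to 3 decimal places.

Var(D+F) = 3.2² + 7² + 2·[3.2·7·0.36] = 59.24 + 16.128 = 75.368.
Under uncorrelated errors the observed covariances equal the true-score covariances, so only the own-variance terms attenuate.
True-score variance = [3.2²·0.57 + 7²·0.87] + 16.128 = 48.4668 + 16.128 = 64.5948.
Reliability = 64.5948 / 75.368 = 0.857.

0.857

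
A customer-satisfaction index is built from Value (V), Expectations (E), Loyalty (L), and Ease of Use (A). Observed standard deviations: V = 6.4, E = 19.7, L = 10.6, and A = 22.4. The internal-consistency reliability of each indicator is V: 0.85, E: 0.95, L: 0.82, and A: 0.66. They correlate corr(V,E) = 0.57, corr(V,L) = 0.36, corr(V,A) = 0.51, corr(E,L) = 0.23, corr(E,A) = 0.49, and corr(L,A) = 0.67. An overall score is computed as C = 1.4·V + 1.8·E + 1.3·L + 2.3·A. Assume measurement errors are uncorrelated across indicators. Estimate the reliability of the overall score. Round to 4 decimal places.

0.8747

Var(C) = 1.4²·6.4² + 1.8²·19.7² + 1.3²·10.6² + 2.3²·22.4² + 2·[2.52·6.4·19.7·0.57 + 1.82·6.4·10.6·0.36 + 3.22·6.4·22.4·0.51 + 2.34·19.7·10.6·0.23 + 4.14·19.7·22.4·0.49 + 2.99·10.6·22.4·0.67] = 4181.89 + 3888.41 = 8070.31.
Under uncorrelated errors the observed covariances equal the true-score covariances, so only the own-variance terms attenuate.
True-score variance = [1.4²·6.4²·0.85 + 1.8²·19.7²·0.95 + 1.3²·10.6²·0.82 + 2.3²·22.4²·0.66] + 3888.41 = 3170.33 + 3888.41 = 7058.75.
Reliability = 7058.75 / 8070.31 = 0.8747.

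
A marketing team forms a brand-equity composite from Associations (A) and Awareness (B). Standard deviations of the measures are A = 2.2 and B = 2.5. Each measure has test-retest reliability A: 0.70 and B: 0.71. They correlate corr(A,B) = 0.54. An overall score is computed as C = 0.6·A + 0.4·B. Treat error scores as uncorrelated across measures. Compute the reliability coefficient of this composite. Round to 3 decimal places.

Var(C) = 0.6²·2.2² + 0.4²·2.5² + 2·[0.24·2.2·2.5·0.54] = 2.7424 + 1.4256 = 4.168.
Under uncorrelated errors the observed covariances equal the true-score covariances, so only the own-variance terms attenuate.
True-score variance = [0.6²·2.2²·0.70 + 0.4²·2.5²·0.71] + 1.4256 = 1.92968 + 1.4256 = 3.35528.
Reliability = 3.35528 / 4.168 = 0.805.

0.805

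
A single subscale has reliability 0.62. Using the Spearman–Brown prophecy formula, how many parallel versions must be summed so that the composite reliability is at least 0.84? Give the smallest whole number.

k ≥ ρ*(1−ρ₁)/(ρ₁(1−ρ*)) = 0.84·0.38 / (0.62·0.16) = 3.218.
Smallest integer k = 4.

4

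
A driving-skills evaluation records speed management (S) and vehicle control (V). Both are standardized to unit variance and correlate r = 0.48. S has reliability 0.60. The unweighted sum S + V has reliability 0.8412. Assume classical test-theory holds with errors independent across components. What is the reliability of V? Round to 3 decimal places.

Var(S+V) = 2 + 2·0.48 = 2.960.
True-score variance = ρ_S + ρ_V + 2·0.48, so 0.8412 = (0.60 + ρ_V + 0.96) / 2.960.
ρ_V = 0.8412·2.960 − 0.60 − 0.96 = 0.930.

0.930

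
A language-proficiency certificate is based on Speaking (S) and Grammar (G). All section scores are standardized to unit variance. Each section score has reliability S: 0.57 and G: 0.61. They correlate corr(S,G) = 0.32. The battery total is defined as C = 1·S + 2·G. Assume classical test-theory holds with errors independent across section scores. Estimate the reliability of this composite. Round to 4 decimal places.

Var(C) = 1 + 2² + 2·[2·0.32] = 5 + 1.28 = 6.28.
With uncorrelated errors the cross-covariances are all true-score covariance, so they carry over unchanged; only the diagonal terms shrink to ρᵢσᵢ².
True-score variance = [0.57 + 2²·0.61] + 1.28 = 3.01 + 1.28 = 4.29.
Reliability = 4.29 / 6.28 = 0.6831.

0.6831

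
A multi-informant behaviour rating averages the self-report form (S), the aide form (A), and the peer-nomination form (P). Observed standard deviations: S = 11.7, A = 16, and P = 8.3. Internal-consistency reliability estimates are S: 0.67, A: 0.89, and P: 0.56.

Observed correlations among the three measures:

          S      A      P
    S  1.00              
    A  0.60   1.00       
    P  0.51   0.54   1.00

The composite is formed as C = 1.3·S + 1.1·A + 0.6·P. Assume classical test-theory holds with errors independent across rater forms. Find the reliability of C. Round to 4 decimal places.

0.8854

Var(C) = 1.3²·11.7² + 1.1²·16² + 0.6²·8.3² + 2·[1.43·11.7·16·0.60 + 0.78·11.7·8.3·0.51 + 0.66·16·8.3·0.54] = 565.905 + 493.156 = 1059.06.
Under uncorrelated errors the observed covariances equal the true-score covariances, so only the own-variance terms attenuate.
True-score variance = [1.3²·11.7²·0.67 + 1.1²·16²·0.89 + 0.6²·8.3²·0.56] + 493.156 = 444.575 + 493.156 = 937.731.
Reliability = 937.731 / 1059.06 = 0.8854.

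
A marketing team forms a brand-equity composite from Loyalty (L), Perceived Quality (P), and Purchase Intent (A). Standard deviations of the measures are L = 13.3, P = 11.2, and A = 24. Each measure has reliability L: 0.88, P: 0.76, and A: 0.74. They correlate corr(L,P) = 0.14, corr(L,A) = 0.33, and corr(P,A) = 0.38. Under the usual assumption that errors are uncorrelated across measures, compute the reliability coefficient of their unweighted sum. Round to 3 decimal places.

0.849

Var(L+P+A) = 13.3² + 11.2² + 24² + 2·[13.3·11.2·0.14 + 13.3·24·0.33 + 11.2·24·0.38] = 878.33 + 456.669 = 1335.
With uncorrelated errors the cross-covariances are all true-score covariance, so they carry over unchanged; only the diagonal terms shrink to ρᵢσᵢ².
True-score variance = [13.3²·0.88 + 11.2²·0.76 + 24²·0.74] + 456.669 = 677.238 + 456.669 = 1133.91.
Reliability = 1133.91 / 1335 = 0.849.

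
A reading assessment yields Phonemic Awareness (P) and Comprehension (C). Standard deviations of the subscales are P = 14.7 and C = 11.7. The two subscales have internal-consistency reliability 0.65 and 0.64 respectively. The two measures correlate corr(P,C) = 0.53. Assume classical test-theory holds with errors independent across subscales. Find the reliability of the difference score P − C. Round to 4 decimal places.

0.2681

Var(P−C) = 14.7² + 11.7² − 2·14.7·11.7·0.53 = 352.98 − 182.309 = 170.671.
Under uncorrelated errors the observed covariances equal the true-score covariances, so only the own-variance terms attenuate.
True-score variance = [14.7²·0.65 + 11.7²·0.64] − 182.309 = 228.068 − 182.309 = 45.7587.
Reliability = 45.7587 / 170.671 = 0.2681.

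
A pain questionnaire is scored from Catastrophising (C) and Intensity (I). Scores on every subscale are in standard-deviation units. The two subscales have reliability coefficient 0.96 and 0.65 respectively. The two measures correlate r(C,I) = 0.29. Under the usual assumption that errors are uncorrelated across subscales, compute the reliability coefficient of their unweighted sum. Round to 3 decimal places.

Var(C+I) = 2 + 2·[0.29] = 2 + 0.58 = 2.58.
Because errors are independent across components, Cov(Tᵢ,Tⱼ) = Cov(Xᵢ,Xⱼ); the off-diagonal part of the true-score variance is the same as above.
True-score variance = [0.96 + 0.65] + 0.58 = 1.61 + 0.58 = 2.19.
Reliability = 2.19 / 2.58 = 0.849.

0.849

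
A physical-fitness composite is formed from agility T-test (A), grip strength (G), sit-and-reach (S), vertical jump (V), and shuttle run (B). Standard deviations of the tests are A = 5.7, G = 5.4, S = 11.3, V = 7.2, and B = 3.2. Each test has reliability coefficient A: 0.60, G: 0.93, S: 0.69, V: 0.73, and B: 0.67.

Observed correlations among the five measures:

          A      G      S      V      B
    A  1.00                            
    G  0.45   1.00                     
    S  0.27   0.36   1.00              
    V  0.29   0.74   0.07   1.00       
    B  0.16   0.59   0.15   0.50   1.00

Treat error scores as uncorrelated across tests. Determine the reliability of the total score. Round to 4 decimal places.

0.8590

Var(A+G+S+V+B) = 5.7² + 5.4² + 11.3² + 7.2² + 3.2² + 2·[5.7·5.4·0.45 + 5.7·11.3·0.27 + 5.7·7.2·0.29 + 5.7·3.2·0.16 + 5.4·11.3·0.36 + 5.4·7.2·0.74 + 5.4·3.2·0.59 + 11.3·7.2·0.07 + 11.3·3.2·0.15 + 7.2·3.2·0.50] = 251.42 + 259.269 = 510.689.
Because errors are independent across components, Cov(Tᵢ,Tⱼ) = Cov(Xᵢ,Xⱼ); the off-diagonal part of the true-score variance is the same as above.
True-score variance = [5.7²·0.60 + 5.4²·0.93 + 11.3²·0.69 + 7.2²·0.73 + 3.2²·0.67] + 259.269 = 179.423 + 259.269 = 438.692.
Reliability = 438.692 / 510.689 = 0.8590.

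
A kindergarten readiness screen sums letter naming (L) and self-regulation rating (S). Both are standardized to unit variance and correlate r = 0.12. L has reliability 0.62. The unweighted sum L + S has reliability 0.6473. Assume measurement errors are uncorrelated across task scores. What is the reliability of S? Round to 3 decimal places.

Var(L+S) = 2 + 2·0.12 = 2.240.
True-score variance = ρ_L + ρ_S + 2·0.12, so 0.6473 = (0.62 + ρ_S + 0.24) / 2.240.
ρ_S = 0.6473·2.240 − 0.62 − 0.24 = 0.590.

0.590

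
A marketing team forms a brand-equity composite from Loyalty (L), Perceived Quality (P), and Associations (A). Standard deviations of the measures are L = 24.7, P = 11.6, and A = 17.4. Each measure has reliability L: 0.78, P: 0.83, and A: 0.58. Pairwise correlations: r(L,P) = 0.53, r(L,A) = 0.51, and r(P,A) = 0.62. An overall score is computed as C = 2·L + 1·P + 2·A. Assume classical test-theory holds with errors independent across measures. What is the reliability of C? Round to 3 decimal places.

Var(C) = 2²·24.7² + 11.6² + 2²·17.4² + 2·[2·24.7·11.6·0.53 + 4·24.7·17.4·0.51 + 2·11.6·17.4·0.62] = 3785.96 + 2861.49 = 6647.45.
Because errors are independent across components, Cov(Tᵢ,Tⱼ) = Cov(Xᵢ,Xⱼ); the off-diagonal part of the true-score variance is the same as above.
True-score variance = [2²·24.7²·0.78 + 11.6²·0.83 + 2²·17.4²·0.58] + 2861.49 = 2717.57 + 2861.49 = 5579.06.
Reliability = 5579.06 / 6647.45 = 0.839.

0.839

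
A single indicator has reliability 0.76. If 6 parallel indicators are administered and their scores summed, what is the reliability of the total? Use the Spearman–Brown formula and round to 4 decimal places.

ρ_k = kρ / (1 + (k−1)ρ) = 6·0.76 / (1 + 5·0.76) = 4.560 / 4.800 = 0.9500.

0.9500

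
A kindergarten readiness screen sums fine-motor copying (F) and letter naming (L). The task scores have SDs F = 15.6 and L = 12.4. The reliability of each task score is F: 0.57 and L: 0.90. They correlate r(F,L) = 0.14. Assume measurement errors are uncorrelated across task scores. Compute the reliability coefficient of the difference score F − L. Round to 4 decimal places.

Var(F−L) = 15.6² + 12.4² − 2·15.6·12.4·0.14 = 397.12 − 54.1632 = 342.957.
Because errors are independent across components, Cov(Tᵢ,Tⱼ) = Cov(Xᵢ,Xⱼ); the off-diagonal part of the true-score variance is the same as above.
True-score variance = [15.6²·0.57 + 12.4²·0.90] − 54.1632 = 277.099 − 54.1632 = 222.936.
Reliability = 222.936 / 342.957 = 0.6500.

0.6500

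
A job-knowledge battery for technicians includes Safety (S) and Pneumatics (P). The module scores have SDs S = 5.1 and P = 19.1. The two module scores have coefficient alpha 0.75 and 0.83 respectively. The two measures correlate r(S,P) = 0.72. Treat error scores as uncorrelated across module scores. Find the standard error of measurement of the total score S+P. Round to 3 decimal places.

8.278

Var(total) = 390.82 + 140.27 = 531.09.
True-score variance = 322.3 + 140.27 = 462.57, so reliability = 0.8710.
Error variance = 531.09 − 462.57 = 68.5202; SEM = √68.5202 = 8.278.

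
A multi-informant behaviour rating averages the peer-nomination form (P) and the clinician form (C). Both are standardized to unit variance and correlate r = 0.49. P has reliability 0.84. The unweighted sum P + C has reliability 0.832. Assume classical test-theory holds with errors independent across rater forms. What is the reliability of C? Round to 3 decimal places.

0.659

Var(P+C) = 2 + 2·0.49 = 2.980.
True-score variance = ρ_P + ρ_C + 2·0.49, so 0.832 = (0.84 + ρ_C + 0.98) / 2.980.
ρ_C = 0.832·2.980 − 0.84 − 0.98 = 0.659.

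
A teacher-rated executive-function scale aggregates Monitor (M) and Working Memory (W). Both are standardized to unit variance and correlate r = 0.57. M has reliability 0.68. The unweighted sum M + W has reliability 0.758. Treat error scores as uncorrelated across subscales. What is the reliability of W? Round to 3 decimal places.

0.560

Var(M+W) = 2 + 2·0.57 = 3.140.
True-score variance = ρ_M + ρ_W + 2·0.57, so 0.758 = (0.68 + ρ_W + 1.14) / 3.140.
ρ_W = 0.758·3.140 − 0.68 − 1.14 = 0.560.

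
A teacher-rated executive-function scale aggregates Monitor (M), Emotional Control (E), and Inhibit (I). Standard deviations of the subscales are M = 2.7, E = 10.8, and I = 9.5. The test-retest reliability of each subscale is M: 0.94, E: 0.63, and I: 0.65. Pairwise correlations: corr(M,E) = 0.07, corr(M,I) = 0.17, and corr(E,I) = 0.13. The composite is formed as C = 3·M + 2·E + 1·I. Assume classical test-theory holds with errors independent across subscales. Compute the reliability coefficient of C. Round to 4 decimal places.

0.7135

Var(C) = 3²·2.7² + 2²·10.8² + 9.5² + 2·[6·2.7·10.8·0.07 + 3·2.7·9.5·0.17 + 2·10.8·9.5·0.13] = 622.42 + 104.009 = 726.429.
With uncorrelated errors the cross-covariances are all true-score covariance, so they carry over unchanged; only the diagonal terms shrink to ρᵢσᵢ².
True-score variance = [3²·2.7²·0.94 + 2²·10.8²·0.63 + 9.5²·0.65] + 104.009 = 414.269 + 104.009 = 518.278.
Reliability = 518.278 / 726.429 = 0.7135.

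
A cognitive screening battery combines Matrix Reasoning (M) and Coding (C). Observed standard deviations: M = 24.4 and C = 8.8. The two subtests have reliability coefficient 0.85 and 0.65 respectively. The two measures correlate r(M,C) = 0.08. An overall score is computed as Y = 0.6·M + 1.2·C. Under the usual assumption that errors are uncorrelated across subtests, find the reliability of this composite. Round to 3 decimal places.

Var(Y) = 0.6²·24.4² + 1.2²·8.8² + 2·[0.72·24.4·8.8·0.08] = 325.843 + 24.7357 = 350.579.
Because errors are independent across components, Cov(Tᵢ,Tⱼ) = Cov(Xᵢ,Xⱼ); the off-diagonal part of the true-score variance is the same as above.
True-score variance = [0.6²·24.4²·0.85 + 1.2²·8.8²·0.65] + 24.7357 = 254.664 + 24.7357 = 279.4.
Reliability = 279.4 / 350.579 = 0.797.

0.797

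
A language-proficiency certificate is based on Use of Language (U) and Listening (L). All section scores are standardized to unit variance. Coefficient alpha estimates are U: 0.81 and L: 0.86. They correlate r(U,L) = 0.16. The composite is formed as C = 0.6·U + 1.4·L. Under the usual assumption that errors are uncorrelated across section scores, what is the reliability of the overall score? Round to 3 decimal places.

Var(C) = 0.6² + 1.4² + 2·[0.84·0.16] = 2.32 + 0.2688 = 2.5888.
Under uncorrelated errors the observed covariances equal the true-score covariances, so only the own-variance terms attenuate.
True-score variance = [0.6²·0.81 + 1.4²·0.86] + 0.2688 = 1.9772 + 0.2688 = 2.246.
Reliability = 2.246 / 2.5888 = 0.868.

0.868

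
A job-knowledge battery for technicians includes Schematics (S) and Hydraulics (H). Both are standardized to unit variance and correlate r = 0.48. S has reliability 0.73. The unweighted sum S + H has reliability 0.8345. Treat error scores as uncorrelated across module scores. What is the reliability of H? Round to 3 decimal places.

Var(S+H) = 2 + 2·0.48 = 2.960.
True-score variance = ρ_S + ρ_H + 2·0.48, so 0.8345 = (0.73 + ρ_H + 0.96) / 2.960.
ρ_H = 0.8345·2.960 − 0.73 − 0.96 = 0.780.

0.780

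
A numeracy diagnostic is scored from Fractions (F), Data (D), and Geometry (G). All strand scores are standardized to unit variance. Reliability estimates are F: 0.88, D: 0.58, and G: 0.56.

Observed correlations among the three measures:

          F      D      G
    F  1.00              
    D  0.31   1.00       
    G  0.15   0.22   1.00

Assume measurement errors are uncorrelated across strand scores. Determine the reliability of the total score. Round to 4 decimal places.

0.7752

Var(F+D+G) = 3 + 2·[0.31 + 0.15 + 0.22] = 3 + 1.36 = 4.36.
Under uncorrelated errors the observed covariances equal the true-score covariances, so only the own-variance terms attenuate.
True-score variance = [0.88 + 0.58 + 0.56] + 1.36 = 2.02 + 1.36 = 3.38.
Reliability = 3.38 / 4.36 = 0.7752.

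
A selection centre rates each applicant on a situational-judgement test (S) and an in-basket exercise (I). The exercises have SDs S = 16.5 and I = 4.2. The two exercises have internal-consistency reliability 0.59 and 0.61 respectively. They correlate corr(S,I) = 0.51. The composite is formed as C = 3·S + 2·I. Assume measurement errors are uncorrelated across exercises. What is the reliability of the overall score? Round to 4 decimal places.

Var(C) = 3²·16.5² + 2²·4.2² + 2·[6·16.5·4.2·0.51] = 2520.81 + 424.116 = 2944.93.
With uncorrelated errors the cross-covariances are all true-score covariance, so they carry over unchanged; only the diagonal terms shrink to ρᵢσᵢ².
True-score variance = [3²·16.5²·0.59 + 2²·4.2²·0.61] + 424.116 = 1488.69 + 424.116 = 1912.81.
Reliability = 1912.81 / 2944.93 = 0.6495.

0.6495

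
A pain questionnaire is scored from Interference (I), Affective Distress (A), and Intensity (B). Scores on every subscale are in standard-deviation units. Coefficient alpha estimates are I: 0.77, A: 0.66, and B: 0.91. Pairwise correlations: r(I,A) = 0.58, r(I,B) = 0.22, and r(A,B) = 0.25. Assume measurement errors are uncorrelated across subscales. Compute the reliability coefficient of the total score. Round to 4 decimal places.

0.8706

Var(I+A+B) = 3 + 2·[0.58 + 0.22 + 0.25] = 3 + 2.1 = 5.1.
With uncorrelated errors the cross-covariances are all true-score covariance, so they carry over unchanged; only the diagonal terms shrink to ρᵢσᵢ².
True-score variance = [0.77 + 0.66 + 0.91] + 2.1 = 2.34 + 2.1 = 4.44.
Reliability = 4.44 / 5.1 = 0.8706.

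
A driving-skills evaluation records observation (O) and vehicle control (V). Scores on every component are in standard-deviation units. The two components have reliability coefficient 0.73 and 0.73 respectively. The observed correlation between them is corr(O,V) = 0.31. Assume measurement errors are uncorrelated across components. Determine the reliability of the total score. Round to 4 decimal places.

0.7939

Var(O+V) = 2 + 2·[0.31] = 2 + 0.62 = 2.62.
Because errors are independent across components, Cov(Tᵢ,Tⱼ) = Cov(Xᵢ,Xⱼ); the off-diagonal part of the true-score variance is the same as above.
True-score variance = [0.73 + 0.73] + 0.62 = 1.46 + 0.62 = 2.08.
Reliability = 2.08 / 2.62 = 0.7939.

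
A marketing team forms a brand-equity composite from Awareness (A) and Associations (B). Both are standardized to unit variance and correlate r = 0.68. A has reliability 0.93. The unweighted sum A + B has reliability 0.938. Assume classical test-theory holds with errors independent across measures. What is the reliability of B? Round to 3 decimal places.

Var(A+B) = 2 + 2·0.68 = 3.360.
True-score variance = ρ_A + ρ_B + 2·0.68, so 0.938 = (0.93 + ρ_B + 1.36) / 3.360.
ρ_B = 0.938·3.360 − 0.93 − 1.36 = 0.862.

0.862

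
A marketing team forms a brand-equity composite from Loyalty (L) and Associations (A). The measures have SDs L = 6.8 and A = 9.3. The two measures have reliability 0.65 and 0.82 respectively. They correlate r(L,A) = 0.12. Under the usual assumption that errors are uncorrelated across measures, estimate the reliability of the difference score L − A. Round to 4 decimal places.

Var(L−A) = 6.8² + 9.3² − 2·6.8·9.3·0.12 = 132.73 − 15.1776 = 117.552.
Under uncorrelated errors the observed covariances equal the true-score covariances, so only the own-variance terms attenuate.
True-score variance = [6.8²·0.65 + 9.3²·0.82] − 15.1776 = 100.978 − 15.1776 = 85.8002.
Reliability = 85.8002 / 117.552 = 0.7299.

0.7299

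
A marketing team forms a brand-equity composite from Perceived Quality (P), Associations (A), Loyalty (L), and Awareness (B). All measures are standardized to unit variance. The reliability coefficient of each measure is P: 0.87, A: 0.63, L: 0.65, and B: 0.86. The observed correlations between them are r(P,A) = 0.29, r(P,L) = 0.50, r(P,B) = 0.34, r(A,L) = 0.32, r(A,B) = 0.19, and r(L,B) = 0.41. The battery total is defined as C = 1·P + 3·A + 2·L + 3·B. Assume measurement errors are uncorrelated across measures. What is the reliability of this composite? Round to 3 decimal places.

0.851

Var(C) = 1 + 3² + 2² + 3² + 2·[3·0.29 + 2·0.50 + 3·0.34 + 6·0.32 + 9·0.19 + 6·0.41] = 23 + 17.96 = 40.96.
Because errors are independent across components, Cov(Tᵢ,Tⱼ) = Cov(Xᵢ,Xⱼ); the off-diagonal part of the true-score variance is the same as above.
True-score variance = [0.87 + 3²·0.63 + 2²·0.65 + 3²·0.86] + 17.96 = 16.88 + 17.96 = 34.84.
Reliability = 34.84 / 40.96 = 0.851.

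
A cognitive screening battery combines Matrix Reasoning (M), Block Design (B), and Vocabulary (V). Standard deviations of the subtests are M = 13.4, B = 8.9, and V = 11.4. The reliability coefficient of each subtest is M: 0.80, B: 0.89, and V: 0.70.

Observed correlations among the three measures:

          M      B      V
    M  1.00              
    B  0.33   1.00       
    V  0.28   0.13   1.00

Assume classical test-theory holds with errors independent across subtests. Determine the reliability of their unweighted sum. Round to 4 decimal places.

0.8557

Var(M+B+V) = 13.4² + 8.9² + 11.4² + 2·[13.4·8.9·0.33 + 13.4·11.4·0.28 + 8.9·11.4·0.13] = 388.73 + 190.637 = 579.367.
With uncorrelated errors the cross-covariances are all true-score covariance, so they carry over unchanged; only the diagonal terms shrink to ρᵢσᵢ².
True-score variance = [13.4²·0.80 + 8.9²·0.89 + 11.4²·0.70] + 190.637 = 305.117 + 190.637 = 495.754.
Reliability = 495.754 / 579.367 = 0.8557.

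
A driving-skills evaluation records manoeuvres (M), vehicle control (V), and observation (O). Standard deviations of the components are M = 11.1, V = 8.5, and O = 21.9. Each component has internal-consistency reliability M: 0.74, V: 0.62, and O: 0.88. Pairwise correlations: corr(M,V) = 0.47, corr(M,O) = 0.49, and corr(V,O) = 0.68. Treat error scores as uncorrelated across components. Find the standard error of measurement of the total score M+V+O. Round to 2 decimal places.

Var(total) = 675.07 + 580.081 = 1255.15.
True-score variance = 558.027 + 580.081 = 1138.11, so reliability = 0.9068.
Error variance = 1255.15 − 1138.11 = 117.043; SEM = √117.043 = 10.82.

10.82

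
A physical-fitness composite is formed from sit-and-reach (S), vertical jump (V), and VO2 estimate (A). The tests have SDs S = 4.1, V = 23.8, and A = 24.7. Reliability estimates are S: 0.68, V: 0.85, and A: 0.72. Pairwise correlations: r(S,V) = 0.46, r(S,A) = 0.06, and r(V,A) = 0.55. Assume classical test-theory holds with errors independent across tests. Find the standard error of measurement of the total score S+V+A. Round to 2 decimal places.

Var(total) = 1193.34 + 748.572 = 1941.91.
True-score variance = 932.17 + 748.572 = 1680.74, so reliability = 0.8655.
Error variance = 1941.91 − 1680.74 = 261.17; SEM = √261.17 = 16.16.

16.16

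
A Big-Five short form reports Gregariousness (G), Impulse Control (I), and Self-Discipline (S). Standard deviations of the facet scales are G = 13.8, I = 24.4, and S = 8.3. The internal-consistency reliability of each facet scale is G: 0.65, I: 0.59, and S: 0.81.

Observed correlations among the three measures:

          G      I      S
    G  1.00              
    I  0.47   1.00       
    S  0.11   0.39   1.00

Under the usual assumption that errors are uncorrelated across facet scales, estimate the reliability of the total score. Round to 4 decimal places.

Var(G+I+S) = 13.8² + 24.4² + 8.3² + 2·[13.8·24.4·0.47 + 13.8·8.3·0.11 + 24.4·8.3·0.39] = 854.69 + 499.681 = 1354.37.
With uncorrelated errors the cross-covariances are all true-score covariance, so they carry over unchanged; only the diagonal terms shrink to ρᵢσᵢ².
True-score variance = [13.8²·0.65 + 24.4²·0.59 + 8.3²·0.81] + 499.681 = 530.849 + 499.681 = 1030.53.
Reliability = 1030.53 / 1354.37 = 0.7609.

0.7609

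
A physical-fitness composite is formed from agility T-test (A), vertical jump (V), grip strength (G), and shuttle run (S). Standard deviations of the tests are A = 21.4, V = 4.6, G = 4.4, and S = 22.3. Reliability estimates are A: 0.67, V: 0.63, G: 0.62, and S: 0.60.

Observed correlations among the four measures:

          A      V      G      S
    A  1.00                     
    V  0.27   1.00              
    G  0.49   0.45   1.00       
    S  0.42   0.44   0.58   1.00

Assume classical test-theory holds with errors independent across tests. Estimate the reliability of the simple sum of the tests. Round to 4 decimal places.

Var(A+V+G+S) = 21.4² + 4.6² + 4.4² + 22.3² + 2·[21.4·4.6·0.27 + 21.4·4.4·0.49 + 21.4·22.3·0.42 + 4.6·4.4·0.45 + 4.6·22.3·0.44 + 4.4·22.3·0.58] = 995.77 + 768.605 = 1764.37.
Because errors are independent across components, Cov(Tᵢ,Tⱼ) = Cov(Xᵢ,Xⱼ); the off-diagonal part of the true-score variance is the same as above.
True-score variance = [21.4²·0.67 + 4.6²·0.63 + 4.4²·0.62 + 22.3²·0.60] + 768.605 = 630.541 + 768.605 = 1399.15.
Reliability = 1399.15 / 1764.37 = 0.7930.

0.7930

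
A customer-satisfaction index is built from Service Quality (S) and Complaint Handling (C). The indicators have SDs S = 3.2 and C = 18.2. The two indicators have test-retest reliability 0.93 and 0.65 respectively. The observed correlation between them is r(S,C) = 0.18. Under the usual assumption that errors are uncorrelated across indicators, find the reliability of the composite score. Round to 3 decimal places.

0.678

Var(S+C) = 3.2² + 18.2² + 2·[3.2·18.2·0.18] = 341.48 + 20.9664 = 362.446.
Because errors are independent across components, Cov(Tᵢ,Tⱼ) = Cov(Xᵢ,Xⱼ); the off-diagonal part of the true-score variance is the same as above.
True-score variance = [3.2²·0.93 + 18.2²·0.65] + 20.9664 = 224.829 + 20.9664 = 245.796.
Reliability = 245.796 / 362.446 = 0.678.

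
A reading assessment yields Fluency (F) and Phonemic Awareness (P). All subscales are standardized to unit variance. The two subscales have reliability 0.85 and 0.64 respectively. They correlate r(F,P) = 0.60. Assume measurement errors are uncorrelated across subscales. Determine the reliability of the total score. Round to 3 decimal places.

Var(F+P) = 2 + 2·[0.60] = 2 + 1.2 = 3.2.
With uncorrelated errors the cross-covariances are all true-score covariance, so they carry over unchanged; only the diagonal terms shrink to ρᵢσᵢ².
True-score variance = [0.85 + 0.64] + 1.2 = 1.49 + 1.2 = 2.69.
Reliability = 2.69 / 3.2 = 0.841.

0.841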